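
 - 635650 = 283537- 919187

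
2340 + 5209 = 7549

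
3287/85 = 38 + 57/85 = 38.67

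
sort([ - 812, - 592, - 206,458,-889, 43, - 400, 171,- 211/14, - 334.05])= [-889, - 812, - 592, - 400, - 334.05, - 206, - 211/14, 43, 171, 458]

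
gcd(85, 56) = 1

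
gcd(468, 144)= 36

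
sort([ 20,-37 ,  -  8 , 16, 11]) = [ - 37,- 8,11,16 , 20] 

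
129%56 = 17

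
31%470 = 31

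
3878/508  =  7 +161/254 =7.63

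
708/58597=708/58597 = 0.01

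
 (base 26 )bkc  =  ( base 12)4740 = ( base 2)1111100100000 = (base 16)1F20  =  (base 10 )7968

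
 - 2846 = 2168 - 5014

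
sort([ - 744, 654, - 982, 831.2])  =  [-982, - 744, 654 , 831.2]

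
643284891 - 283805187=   359479704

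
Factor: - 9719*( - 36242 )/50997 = 352235998/50997 = 2^1*3^( - 1)*89^( - 1)*191^ ( - 1 )*9719^1*18121^1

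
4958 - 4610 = 348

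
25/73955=5/14791 = 0.00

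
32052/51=628 + 8/17  =  628.47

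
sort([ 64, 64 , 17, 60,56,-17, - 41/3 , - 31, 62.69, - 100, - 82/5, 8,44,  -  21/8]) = [-100,  -  31, - 17,-82/5,- 41/3, - 21/8,8,17 , 44,56, 60, 62.69, 64,64]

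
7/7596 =7/7596 =0.00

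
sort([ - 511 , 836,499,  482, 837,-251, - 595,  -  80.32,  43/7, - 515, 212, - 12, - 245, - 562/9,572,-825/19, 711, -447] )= [ - 595, - 515, - 511, - 447, - 251, - 245, - 80.32, - 562/9, - 825/19,-12, 43/7,212, 482,499,572,711,  836,837 ] 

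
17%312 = 17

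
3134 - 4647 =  - 1513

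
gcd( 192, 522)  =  6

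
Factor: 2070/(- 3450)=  - 3/5 =- 3^1* 5^(-1) 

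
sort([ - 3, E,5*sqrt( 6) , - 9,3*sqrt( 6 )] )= [ - 9, - 3, E,3*sqrt( 6), 5*sqrt( 6 )]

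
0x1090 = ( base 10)4240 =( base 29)516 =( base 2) 1000010010000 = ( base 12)2554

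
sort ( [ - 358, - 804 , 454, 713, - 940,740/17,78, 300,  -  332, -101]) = [  -  940, - 804, - 358,- 332, - 101 , 740/17, 78,300,454, 713]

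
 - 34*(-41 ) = 1394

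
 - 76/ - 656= 19/164 = 0.12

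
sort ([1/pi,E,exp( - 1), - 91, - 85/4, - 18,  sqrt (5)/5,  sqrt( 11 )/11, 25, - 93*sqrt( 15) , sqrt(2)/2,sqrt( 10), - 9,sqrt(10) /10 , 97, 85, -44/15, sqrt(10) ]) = [ - 93 * sqrt( 15 ),-91, - 85/4, - 18,  -  9, - 44/15, sqrt( 11 )/11, sqrt(10 ) /10, 1/pi,exp(-1), sqrt(5) /5, sqrt( 2)/2, E,sqrt(10), sqrt( 10 ), 25, 85,97 ]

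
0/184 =0 = 0.00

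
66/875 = 66/875 = 0.08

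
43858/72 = 21929/36  =  609.14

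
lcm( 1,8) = 8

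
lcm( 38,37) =1406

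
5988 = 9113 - 3125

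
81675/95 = 859 + 14/19 =859.74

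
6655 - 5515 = 1140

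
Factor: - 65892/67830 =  -2^1*5^( - 1 )*7^( - 1) * 17^1 =- 34/35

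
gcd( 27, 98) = 1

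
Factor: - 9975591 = - 3^2 *193^1  *5743^1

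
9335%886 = 475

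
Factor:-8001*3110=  - 2^1 * 3^2 * 5^1*7^1*127^1*311^1 = -  24883110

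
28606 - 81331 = -52725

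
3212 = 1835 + 1377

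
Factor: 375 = 3^1*5^3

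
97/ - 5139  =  -1 + 5042/5139 =-0.02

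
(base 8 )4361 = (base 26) 3a1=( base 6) 14333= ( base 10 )2289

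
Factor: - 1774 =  - 2^1*887^1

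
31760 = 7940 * 4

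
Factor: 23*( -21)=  - 483  =  - 3^1 * 7^1 * 23^1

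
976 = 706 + 270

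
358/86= 179/43 = 4.16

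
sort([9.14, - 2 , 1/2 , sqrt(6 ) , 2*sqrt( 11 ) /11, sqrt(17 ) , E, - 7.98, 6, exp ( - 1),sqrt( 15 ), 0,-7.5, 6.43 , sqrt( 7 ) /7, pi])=[ - 7.98 , - 7.5,  -  2 , 0,exp(  -  1 ), sqrt( 7)/7,1/2,2*sqrt( 11 ) /11,sqrt( 6 ), E,pi, sqrt( 15), sqrt(17 ), 6 , 6.43,9.14 ] 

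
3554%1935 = 1619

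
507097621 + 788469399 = 1295567020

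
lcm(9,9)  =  9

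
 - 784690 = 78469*(-10 ) 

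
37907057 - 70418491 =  - 32511434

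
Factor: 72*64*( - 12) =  - 55296 = - 2^11*3^3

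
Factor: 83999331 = 3^2*13^1*347^1*2069^1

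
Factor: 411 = 3^1*137^1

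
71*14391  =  1021761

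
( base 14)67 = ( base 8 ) 133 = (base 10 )91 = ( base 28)37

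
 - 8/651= - 8/651 = -  0.01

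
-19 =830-849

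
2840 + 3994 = 6834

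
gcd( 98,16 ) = 2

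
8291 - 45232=-36941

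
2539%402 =127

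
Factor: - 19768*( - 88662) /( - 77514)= -2^3*7^2*353^1*2111^1*12919^( - 1)= - 292111736/12919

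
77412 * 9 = 696708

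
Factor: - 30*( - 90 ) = 2^2*3^3*5^2=2700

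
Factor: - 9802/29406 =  - 1/3 = -3^ ( -1)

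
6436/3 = 2145+1/3 = 2145.33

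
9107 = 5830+3277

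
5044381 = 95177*53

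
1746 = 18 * 97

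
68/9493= 68/9493 = 0.01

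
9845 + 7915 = 17760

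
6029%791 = 492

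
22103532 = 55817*396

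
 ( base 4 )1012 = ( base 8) 106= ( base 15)4A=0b1000110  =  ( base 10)70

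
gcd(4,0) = 4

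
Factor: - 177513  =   - 3^1 * 7^1*79^1*107^1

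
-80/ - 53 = 80/53 = 1.51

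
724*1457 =1054868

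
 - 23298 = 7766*(  -  3) 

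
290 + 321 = 611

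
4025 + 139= 4164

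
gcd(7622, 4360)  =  2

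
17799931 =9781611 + 8018320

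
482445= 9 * 53605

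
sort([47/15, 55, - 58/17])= [ - 58/17, 47/15, 55 ] 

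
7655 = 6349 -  - 1306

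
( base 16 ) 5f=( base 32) 2v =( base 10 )95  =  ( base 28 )3B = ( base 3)10112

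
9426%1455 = 696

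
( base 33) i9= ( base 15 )2a3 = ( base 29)kn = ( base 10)603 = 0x25B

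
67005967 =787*85141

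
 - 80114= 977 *( - 82) 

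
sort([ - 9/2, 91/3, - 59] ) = [ - 59 , - 9/2,91/3] 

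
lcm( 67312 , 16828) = 67312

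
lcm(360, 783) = 31320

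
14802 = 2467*6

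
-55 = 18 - 73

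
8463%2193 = 1884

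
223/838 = 223/838= 0.27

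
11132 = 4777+6355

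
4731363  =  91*51993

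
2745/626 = 4+241/626 = 4.38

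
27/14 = 1 + 13/14  =  1.93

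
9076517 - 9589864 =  - 513347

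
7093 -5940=1153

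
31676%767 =229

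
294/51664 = 147/25832 = 0.01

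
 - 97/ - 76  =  1 + 21/76=   1.28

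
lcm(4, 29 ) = 116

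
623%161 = 140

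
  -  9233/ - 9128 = 1+15/1304 = 1.01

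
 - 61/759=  - 61/759 = - 0.08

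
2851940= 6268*455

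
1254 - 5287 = -4033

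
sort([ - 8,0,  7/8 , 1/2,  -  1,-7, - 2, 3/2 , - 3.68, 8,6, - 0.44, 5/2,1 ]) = [-8, - 7,-3.68, - 2, - 1, - 0.44, 0, 1/2, 7/8,1,3/2, 5/2,6, 8] 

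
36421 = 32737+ 3684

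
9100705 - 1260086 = 7840619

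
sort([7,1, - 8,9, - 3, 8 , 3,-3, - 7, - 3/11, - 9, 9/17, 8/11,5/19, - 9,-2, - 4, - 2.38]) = [ - 9 ,-9, - 8, - 7,- 4,-3  , - 3 , - 2.38 , - 2 , - 3/11,  5/19 , 9/17 , 8/11,1, 3, 7,8 , 9]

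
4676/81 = 4676/81= 57.73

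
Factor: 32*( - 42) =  - 1344 = - 2^6*3^1*7^1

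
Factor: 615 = 3^1*5^1*41^1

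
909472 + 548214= 1457686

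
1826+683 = 2509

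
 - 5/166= -5/166 = - 0.03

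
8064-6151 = 1913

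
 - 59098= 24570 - 83668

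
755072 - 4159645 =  - 3404573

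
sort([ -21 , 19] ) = [ - 21, 19]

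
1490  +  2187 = 3677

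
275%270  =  5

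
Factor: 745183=353^1*2111^1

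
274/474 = 137/237 = 0.58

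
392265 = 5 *78453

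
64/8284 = 16/2071 = 0.01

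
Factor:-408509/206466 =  - 2^(  -  1) * 3^( - 1 )*13^( - 1 )*79^1 * 2647^( - 1)*5171^1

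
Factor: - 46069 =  - 23^1 * 2003^1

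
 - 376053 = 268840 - 644893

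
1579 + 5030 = 6609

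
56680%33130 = 23550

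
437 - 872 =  - 435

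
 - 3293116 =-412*7993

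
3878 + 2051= 5929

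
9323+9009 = 18332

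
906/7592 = 453/3796 =0.12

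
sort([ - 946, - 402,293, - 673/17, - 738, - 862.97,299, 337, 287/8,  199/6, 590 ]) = [-946, - 862.97,  -  738,- 402, - 673/17,199/6, 287/8, 293 , 299,337, 590 ]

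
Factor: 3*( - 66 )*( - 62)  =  2^2*3^2*11^1*31^1 = 12276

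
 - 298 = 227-525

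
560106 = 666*841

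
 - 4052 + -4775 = -8827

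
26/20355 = 26/20355 = 0.00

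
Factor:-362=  - 2^1 *181^1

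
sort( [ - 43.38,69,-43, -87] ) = [ - 87 , - 43.38,- 43 , 69]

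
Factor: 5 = 5^1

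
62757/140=448 + 37/140=448.26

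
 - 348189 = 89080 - 437269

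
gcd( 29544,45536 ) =8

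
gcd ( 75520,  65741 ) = 1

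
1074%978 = 96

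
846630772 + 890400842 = 1737031614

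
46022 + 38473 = 84495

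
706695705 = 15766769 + 690928936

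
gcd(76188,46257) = 2721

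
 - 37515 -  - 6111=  - 31404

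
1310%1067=243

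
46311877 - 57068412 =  - 10756535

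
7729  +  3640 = 11369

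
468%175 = 118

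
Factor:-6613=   -  17^1*389^1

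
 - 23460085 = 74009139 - 97469224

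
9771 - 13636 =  - 3865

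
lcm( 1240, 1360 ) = 42160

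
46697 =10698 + 35999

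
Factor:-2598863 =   -  67^1*79^1*491^1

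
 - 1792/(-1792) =1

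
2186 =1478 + 708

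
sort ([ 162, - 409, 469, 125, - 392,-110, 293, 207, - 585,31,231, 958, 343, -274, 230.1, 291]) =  [ -585,- 409, - 392, - 274, - 110, 31, 125,162,207,230.1, 231, 291,  293, 343, 469, 958]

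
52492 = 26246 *2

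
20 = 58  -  38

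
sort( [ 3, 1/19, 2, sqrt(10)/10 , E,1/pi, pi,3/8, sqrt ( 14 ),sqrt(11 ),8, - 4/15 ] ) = [ - 4/15,1/19 , sqrt(10 ) /10,1/pi,3/8,2, E,3 , pi,sqrt(11), sqrt( 14) , 8]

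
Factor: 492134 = 2^1 * 103^1*2389^1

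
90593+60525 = 151118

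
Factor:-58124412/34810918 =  - 2^1*3^3 * 337^1*491^(-1) * 1597^1*35449^( - 1 ) =- 29062206/17405459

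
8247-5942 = 2305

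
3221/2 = 3221/2=1610.50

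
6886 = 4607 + 2279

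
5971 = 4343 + 1628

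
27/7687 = 27/7687=0.00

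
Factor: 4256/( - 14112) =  - 19/63 = -3^( - 2 ) * 7^( - 1)*19^1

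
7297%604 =49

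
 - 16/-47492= 4/11873 = 0.00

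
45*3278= 147510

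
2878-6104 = - 3226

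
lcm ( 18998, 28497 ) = 56994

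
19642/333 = 19642/333  =  58.98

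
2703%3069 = 2703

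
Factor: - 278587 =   -  61^1 * 4567^1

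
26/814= 13/407 = 0.03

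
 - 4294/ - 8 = 2147/4 = 536.75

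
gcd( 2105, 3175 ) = 5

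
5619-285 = 5334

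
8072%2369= 965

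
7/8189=7/8189=0.00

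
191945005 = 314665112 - 122720107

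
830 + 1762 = 2592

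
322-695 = -373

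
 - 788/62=-394/31=- 12.71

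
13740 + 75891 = 89631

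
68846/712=96 + 247/356 = 96.69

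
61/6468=61/6468 = 0.01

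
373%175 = 23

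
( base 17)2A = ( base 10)44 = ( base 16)2C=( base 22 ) 20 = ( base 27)1h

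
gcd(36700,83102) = 2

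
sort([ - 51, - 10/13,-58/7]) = [-51,-58/7,- 10/13]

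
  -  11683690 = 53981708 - 65665398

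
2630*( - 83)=-218290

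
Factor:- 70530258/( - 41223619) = 2^1*3^1*1907^( - 1) * 21617^(-1) * 11755043^1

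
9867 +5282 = 15149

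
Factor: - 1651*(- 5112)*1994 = 16829184528 = 2^4*3^2*13^1*71^1*127^1 * 997^1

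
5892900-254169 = 5638731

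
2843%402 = 29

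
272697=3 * 90899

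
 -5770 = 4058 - 9828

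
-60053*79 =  - 4744187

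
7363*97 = 714211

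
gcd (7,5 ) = 1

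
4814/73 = 4814/73 = 65.95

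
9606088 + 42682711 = 52288799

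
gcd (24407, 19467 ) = 1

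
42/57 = 14/19=0.74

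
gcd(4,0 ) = 4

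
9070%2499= 1573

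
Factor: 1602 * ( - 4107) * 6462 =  - 2^2 * 3^5 *37^2*89^1 * 359^1 = - 42516173268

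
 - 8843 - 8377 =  - 17220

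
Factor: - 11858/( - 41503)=2^1*7^(-1 ) = 2/7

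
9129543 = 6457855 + 2671688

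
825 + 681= 1506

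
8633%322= 261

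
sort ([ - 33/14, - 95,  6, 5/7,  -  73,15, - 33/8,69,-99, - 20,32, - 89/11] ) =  [ - 99, - 95, - 73, - 20, - 89/11, - 33/8, - 33/14,5/7,6,15,32, 69 ] 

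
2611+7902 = 10513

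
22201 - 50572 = - 28371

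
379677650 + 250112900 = 629790550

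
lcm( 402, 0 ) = 0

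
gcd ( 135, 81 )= 27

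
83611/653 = 83611/653 =128.04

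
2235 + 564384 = 566619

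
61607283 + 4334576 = 65941859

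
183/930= 61/310 = 0.20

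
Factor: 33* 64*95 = 200640 = 2^6 * 3^1*5^1 * 11^1*19^1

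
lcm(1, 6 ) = 6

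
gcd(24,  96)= 24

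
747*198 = 147906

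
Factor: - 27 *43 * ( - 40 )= 2^3 * 3^3 * 5^1 *43^1 = 46440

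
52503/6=17501/2 = 8750.50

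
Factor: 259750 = 2^1*5^3*1039^1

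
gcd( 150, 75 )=75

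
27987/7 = 3998+1/7  =  3998.14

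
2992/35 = 85 + 17/35 = 85.49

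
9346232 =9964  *938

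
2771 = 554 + 2217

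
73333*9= 659997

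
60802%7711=6825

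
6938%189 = 134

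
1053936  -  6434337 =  - 5380401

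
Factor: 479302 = 2^1 * 367^1 * 653^1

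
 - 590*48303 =  -  28498770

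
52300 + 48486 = 100786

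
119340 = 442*270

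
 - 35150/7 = -35150/7 = - 5021.43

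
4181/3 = 4181/3= 1393.67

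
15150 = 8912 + 6238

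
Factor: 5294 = 2^1*2647^1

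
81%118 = 81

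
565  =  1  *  565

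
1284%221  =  179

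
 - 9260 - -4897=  - 4363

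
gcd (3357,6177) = 3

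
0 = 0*39025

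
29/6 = 29/6= 4.83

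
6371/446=6371/446 = 14.28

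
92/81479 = 92/81479  =  0.00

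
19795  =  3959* 5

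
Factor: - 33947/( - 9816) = 83/24 = 2^( - 3) * 3^( - 1) * 83^1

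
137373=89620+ 47753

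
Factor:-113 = - 113^1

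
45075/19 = 45075/19 = 2372.37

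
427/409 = 427/409 = 1.04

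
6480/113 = 57 + 39/113 = 57.35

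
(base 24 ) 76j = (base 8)10143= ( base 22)8ef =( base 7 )15142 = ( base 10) 4195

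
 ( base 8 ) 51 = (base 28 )1d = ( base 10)41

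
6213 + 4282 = 10495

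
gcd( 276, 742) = 2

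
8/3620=2/905  =  0.00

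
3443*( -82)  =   - 282326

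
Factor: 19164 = 2^2*3^1 * 1597^1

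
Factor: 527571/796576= 2^(-5)*3^2*31^(  -  1)*73^1 = 657/992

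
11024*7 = 77168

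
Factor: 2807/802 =7/2 = 2^ ( - 1)*7^1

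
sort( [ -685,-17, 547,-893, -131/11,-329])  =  [ - 893,-685,-329, - 17,-131/11 , 547 ]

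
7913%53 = 16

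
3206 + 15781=18987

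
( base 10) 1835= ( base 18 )5BH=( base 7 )5231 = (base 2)11100101011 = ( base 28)29f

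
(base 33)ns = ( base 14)403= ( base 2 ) 1100010011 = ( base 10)787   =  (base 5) 11122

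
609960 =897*680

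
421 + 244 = 665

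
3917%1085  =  662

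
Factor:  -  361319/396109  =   - 727/797 = - 727^1 * 797^( - 1)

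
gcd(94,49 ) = 1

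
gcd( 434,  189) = 7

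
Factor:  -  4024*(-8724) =2^5*3^1*503^1*727^1 = 35105376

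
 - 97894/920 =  - 48947/460 = - 106.41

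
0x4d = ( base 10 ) 77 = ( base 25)32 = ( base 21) 3e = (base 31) 2F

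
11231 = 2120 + 9111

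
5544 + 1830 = 7374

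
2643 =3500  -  857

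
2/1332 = 1/666 = 0.00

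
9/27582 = 3/9194 = 0.00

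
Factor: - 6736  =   - 2^4*421^1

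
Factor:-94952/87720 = -3^(- 1 )*5^( - 1)*11^1 * 13^1*17^ (-1) * 43^( -1 )*83^1= -11869/10965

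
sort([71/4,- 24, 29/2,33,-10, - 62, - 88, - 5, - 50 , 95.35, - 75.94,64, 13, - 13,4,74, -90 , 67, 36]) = [ - 90, - 88,-75.94, - 62 , - 50 , - 24 , - 13, - 10, - 5,4, 13,29/2,71/4,33, 36, 64,  67 , 74,95.35]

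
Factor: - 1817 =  - 23^1*79^1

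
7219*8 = 57752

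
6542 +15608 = 22150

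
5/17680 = 1/3536 =0.00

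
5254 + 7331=12585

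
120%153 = 120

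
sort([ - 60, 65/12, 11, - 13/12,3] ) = [ -60 , - 13/12 , 3 , 65/12, 11] 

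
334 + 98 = 432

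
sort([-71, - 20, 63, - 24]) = [ - 71,-24, - 20,63]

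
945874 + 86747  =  1032621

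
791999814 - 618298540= 173701274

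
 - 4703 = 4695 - 9398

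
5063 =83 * 61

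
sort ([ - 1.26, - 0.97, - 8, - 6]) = [ - 8, - 6, - 1.26, - 0.97]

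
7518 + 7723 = 15241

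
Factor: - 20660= - 2^2*5^1*1033^1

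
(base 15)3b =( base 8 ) 70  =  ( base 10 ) 56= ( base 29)1R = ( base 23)2A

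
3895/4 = 3895/4 = 973.75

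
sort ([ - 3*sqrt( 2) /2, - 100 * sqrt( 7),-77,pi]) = [  -  100 * sqrt( 7), - 77, - 3*sqrt(2)/2,pi]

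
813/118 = 813/118 = 6.89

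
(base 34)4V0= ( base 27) 7L8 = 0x162e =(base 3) 21210022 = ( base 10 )5678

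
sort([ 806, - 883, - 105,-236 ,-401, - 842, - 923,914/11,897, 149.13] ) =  [ - 923,-883,-842, - 401, - 236, - 105, 914/11,  149.13,806, 897]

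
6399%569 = 140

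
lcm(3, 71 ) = 213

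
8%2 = 0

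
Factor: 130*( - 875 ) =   -  2^1 *5^4*7^1*13^1 = - 113750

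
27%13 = 1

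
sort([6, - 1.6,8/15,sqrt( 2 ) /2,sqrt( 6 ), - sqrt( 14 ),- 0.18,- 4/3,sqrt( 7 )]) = [  -  sqrt(14), - 1.6,  -  4/3, - 0.18,8/15,sqrt( 2)/2,sqrt( 6 ), sqrt( 7 ),6 ] 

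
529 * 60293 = 31894997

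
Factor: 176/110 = 8/5   =  2^3*5^( - 1)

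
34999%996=139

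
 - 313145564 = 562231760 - 875377324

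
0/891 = 0=0.00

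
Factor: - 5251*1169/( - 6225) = 3^( - 1 )*5^( - 2)*7^1*59^1*83^( - 1) * 89^1*167^1 = 6138419/6225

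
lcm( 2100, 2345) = 140700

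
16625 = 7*2375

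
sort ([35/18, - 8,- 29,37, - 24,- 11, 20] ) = [ - 29,-24, - 11, - 8  ,  35/18,20, 37] 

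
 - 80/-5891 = 80/5891 = 0.01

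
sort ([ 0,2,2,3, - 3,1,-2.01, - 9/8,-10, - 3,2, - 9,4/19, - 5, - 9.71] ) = [ - 10 , -9.71,  -  9,- 5,-3, - 3, - 2.01, - 9/8, 0,4/19,1, 2, 2, 2,3 ]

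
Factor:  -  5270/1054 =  - 5^1 = -5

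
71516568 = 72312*989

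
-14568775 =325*( - 44827)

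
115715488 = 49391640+66323848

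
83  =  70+13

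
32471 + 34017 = 66488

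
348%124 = 100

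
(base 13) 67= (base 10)85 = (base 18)4d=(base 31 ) 2N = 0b1010101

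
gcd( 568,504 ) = 8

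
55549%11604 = 9133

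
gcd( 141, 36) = 3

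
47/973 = 47/973=0.05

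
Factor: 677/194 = 2^( - 1 )*97^(- 1)*677^1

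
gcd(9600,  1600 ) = 1600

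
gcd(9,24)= 3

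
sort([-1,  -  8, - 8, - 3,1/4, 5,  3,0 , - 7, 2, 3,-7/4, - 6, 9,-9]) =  [-9,  -  8, - 8, - 7,  -  6 , - 3, - 7/4,-1, 0,1/4,2 , 3, 3,5,9]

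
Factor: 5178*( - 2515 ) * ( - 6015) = 78331360050 = 2^1*3^2*5^2*401^1 * 503^1*863^1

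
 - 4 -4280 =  - 4284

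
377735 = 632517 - 254782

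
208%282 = 208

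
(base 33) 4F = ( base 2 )10010011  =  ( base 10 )147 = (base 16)93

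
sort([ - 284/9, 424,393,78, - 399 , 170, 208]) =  [ - 399, - 284/9 , 78, 170, 208, 393, 424 ] 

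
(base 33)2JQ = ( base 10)2831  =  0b101100001111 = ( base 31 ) 2ta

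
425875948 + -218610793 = 207265155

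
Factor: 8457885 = 3^3*5^1*31^1*43^1*47^1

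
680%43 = 35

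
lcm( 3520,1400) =123200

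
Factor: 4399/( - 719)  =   - 53^1*83^1*719^( - 1)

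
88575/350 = 3543/14 = 253.07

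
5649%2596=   457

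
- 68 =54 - 122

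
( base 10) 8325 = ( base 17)1bdc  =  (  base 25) D80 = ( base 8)20205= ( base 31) 8kh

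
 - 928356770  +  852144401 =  - 76212369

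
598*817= 488566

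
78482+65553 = 144035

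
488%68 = 12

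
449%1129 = 449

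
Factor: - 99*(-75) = 7425  =  3^3*5^2*11^1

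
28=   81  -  53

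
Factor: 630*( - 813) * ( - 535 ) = 2^1*  3^3 * 5^2 * 7^1*107^1*271^1=274021650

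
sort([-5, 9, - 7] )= [ - 7,-5 , 9 ]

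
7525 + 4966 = 12491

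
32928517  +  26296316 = 59224833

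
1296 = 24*54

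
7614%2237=903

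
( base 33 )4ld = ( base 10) 5062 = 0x13C6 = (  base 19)e08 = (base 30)5IM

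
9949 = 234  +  9715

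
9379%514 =127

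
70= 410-340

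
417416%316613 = 100803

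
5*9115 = 45575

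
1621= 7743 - 6122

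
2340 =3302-962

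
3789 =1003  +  2786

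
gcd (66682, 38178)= 14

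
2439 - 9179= -6740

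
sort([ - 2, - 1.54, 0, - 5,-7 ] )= [ -7 , - 5, - 2 ,-1.54,  0]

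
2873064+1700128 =4573192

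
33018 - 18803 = 14215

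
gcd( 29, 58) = 29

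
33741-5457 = 28284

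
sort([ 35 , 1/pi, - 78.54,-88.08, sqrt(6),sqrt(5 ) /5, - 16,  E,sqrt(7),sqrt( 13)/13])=[ - 88.08,-78.54,- 16,sqrt( 13)/13 , 1/pi,sqrt(5)/5, sqrt( 6 ),sqrt( 7 ),E, 35]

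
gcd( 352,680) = 8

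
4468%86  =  82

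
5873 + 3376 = 9249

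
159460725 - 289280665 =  - 129819940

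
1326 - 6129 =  - 4803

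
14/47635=2/6805=0.00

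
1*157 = 157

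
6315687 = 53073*119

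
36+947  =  983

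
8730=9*970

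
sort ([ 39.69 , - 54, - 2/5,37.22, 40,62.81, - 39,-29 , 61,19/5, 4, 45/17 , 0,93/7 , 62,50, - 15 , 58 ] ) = [-54,-39 , - 29 ,-15,-2/5, 0,  45/17, 19/5, 4,93/7, 37.22,  39.69,40, 50, 58,61, 62, 62.81] 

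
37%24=13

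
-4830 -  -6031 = 1201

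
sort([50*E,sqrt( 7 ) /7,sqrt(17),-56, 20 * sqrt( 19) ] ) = [  -  56 , sqrt(7)/7,sqrt( 17),20 * sqrt (19 ), 50 * E] 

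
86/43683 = 86/43683 = 0.00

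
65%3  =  2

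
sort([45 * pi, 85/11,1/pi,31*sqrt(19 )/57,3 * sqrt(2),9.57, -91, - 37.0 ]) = [  -  91 ,-37.0, 1/pi , 31*sqrt(19)/57,3*sqrt( 2),85/11,9.57,45 * pi ]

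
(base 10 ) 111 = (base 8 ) 157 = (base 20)5B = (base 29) 3o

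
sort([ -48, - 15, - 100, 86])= [ - 100, - 48 , - 15, 86 ] 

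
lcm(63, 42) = 126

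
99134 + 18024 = 117158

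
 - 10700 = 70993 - 81693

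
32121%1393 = 82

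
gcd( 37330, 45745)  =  5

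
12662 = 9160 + 3502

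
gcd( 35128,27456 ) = 8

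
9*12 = 108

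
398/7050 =199/3525 = 0.06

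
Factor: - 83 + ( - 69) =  - 2^3*19^1 = -152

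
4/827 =4/827 = 0.00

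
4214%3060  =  1154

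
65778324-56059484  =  9718840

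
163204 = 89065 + 74139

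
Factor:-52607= -31^1 * 1697^1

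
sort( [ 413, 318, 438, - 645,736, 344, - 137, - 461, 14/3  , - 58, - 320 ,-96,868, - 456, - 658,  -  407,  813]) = [ - 658 , - 645, - 461,-456, - 407,  -  320,  -  137,  -  96,-58, 14/3 , 318, 344 , 413,  438,736,813  ,  868]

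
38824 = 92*422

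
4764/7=4764/7 =680.57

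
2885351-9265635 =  - 6380284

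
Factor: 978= 2^1*3^1*163^1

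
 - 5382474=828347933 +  - 833730407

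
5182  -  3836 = 1346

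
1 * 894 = 894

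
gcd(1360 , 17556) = 4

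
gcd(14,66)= 2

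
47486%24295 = 23191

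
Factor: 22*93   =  2046 = 2^1*3^1*11^1*31^1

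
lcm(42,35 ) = 210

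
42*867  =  36414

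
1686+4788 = 6474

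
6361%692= 133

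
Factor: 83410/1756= 95/2 = 2^ (-1)*5^1 * 19^1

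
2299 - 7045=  - 4746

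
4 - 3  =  1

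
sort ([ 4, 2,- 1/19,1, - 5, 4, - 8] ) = [ - 8, - 5 ,-1/19, 1, 2, 4, 4]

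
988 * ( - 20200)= - 19957600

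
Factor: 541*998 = 539918 = 2^1 *499^1*541^1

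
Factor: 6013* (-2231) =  - 7^1*23^1 * 97^1*859^1 = - 13415003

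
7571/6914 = 7571/6914=1.10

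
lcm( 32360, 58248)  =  291240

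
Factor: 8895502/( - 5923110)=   -  3^(-1)*5^( - 1 )*7^1*11^1*47^1 * 179^( - 1)*1103^(-1 )*1229^1 =-4447751/2961555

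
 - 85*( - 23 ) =1955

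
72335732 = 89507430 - 17171698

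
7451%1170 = 431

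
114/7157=114/7157=0.02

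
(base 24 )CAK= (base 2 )1110000000100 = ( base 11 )5430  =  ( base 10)7172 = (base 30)7t2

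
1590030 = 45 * 35334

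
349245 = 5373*65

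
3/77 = 3/77 = 0.04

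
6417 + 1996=8413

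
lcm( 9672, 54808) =164424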